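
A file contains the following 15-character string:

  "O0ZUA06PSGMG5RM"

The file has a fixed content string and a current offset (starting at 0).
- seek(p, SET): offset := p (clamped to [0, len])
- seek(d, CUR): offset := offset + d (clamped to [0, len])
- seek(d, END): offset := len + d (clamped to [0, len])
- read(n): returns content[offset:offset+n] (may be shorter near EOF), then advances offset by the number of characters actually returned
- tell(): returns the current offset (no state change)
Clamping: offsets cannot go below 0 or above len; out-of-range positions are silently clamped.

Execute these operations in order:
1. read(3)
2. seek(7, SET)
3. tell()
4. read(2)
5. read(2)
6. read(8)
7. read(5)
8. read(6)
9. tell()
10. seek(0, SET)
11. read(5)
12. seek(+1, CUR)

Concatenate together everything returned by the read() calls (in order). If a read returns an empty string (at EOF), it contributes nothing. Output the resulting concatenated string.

After 1 (read(3)): returned 'O0Z', offset=3
After 2 (seek(7, SET)): offset=7
After 3 (tell()): offset=7
After 4 (read(2)): returned 'PS', offset=9
After 5 (read(2)): returned 'GM', offset=11
After 6 (read(8)): returned 'G5RM', offset=15
After 7 (read(5)): returned '', offset=15
After 8 (read(6)): returned '', offset=15
After 9 (tell()): offset=15
After 10 (seek(0, SET)): offset=0
After 11 (read(5)): returned 'O0ZUA', offset=5
After 12 (seek(+1, CUR)): offset=6

Answer: O0ZPSGMG5RMO0ZUA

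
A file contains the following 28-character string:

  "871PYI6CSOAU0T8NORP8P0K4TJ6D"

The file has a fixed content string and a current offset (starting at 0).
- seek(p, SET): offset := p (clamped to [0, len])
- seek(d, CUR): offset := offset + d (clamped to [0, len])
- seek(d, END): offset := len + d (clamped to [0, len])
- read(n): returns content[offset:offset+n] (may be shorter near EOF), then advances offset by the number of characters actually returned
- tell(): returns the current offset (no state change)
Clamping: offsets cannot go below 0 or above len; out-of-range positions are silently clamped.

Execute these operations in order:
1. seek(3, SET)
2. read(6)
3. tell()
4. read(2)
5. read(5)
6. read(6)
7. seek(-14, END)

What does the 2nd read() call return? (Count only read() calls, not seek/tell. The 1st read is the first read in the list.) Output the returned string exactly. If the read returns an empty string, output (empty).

Answer: OA

Derivation:
After 1 (seek(3, SET)): offset=3
After 2 (read(6)): returned 'PYI6CS', offset=9
After 3 (tell()): offset=9
After 4 (read(2)): returned 'OA', offset=11
After 5 (read(5)): returned 'U0T8N', offset=16
After 6 (read(6)): returned 'ORP8P0', offset=22
After 7 (seek(-14, END)): offset=14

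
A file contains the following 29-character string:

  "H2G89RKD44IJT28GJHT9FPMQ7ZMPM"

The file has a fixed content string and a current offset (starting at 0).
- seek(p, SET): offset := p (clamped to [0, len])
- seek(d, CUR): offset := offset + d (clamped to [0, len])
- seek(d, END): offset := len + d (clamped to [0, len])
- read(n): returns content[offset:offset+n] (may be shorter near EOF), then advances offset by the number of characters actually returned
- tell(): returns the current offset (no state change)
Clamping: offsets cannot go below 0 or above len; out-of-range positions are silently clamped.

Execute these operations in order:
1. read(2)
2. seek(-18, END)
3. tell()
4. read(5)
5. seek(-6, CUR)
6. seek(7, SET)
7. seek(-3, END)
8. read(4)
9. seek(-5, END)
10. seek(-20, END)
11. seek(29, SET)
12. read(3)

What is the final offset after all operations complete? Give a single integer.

After 1 (read(2)): returned 'H2', offset=2
After 2 (seek(-18, END)): offset=11
After 3 (tell()): offset=11
After 4 (read(5)): returned 'JT28G', offset=16
After 5 (seek(-6, CUR)): offset=10
After 6 (seek(7, SET)): offset=7
After 7 (seek(-3, END)): offset=26
After 8 (read(4)): returned 'MPM', offset=29
After 9 (seek(-5, END)): offset=24
After 10 (seek(-20, END)): offset=9
After 11 (seek(29, SET)): offset=29
After 12 (read(3)): returned '', offset=29

Answer: 29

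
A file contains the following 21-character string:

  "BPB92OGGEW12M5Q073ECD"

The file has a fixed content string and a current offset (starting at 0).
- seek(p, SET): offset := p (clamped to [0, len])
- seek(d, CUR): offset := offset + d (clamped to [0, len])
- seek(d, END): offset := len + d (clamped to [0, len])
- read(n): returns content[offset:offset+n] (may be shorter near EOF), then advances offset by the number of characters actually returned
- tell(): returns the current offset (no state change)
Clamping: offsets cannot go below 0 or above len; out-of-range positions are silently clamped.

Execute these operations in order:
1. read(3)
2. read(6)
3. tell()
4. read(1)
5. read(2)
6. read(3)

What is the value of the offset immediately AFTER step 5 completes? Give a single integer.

After 1 (read(3)): returned 'BPB', offset=3
After 2 (read(6)): returned '92OGGE', offset=9
After 3 (tell()): offset=9
After 4 (read(1)): returned 'W', offset=10
After 5 (read(2)): returned '12', offset=12

Answer: 12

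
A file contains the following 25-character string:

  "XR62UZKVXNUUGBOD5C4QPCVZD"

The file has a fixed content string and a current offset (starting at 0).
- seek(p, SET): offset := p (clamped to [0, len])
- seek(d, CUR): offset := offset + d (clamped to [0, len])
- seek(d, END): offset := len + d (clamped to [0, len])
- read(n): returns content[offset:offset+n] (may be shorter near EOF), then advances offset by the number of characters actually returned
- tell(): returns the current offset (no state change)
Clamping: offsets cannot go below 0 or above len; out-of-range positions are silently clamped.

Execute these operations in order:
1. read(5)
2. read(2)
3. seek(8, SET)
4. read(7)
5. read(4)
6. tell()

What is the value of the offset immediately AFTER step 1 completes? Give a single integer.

After 1 (read(5)): returned 'XR62U', offset=5

Answer: 5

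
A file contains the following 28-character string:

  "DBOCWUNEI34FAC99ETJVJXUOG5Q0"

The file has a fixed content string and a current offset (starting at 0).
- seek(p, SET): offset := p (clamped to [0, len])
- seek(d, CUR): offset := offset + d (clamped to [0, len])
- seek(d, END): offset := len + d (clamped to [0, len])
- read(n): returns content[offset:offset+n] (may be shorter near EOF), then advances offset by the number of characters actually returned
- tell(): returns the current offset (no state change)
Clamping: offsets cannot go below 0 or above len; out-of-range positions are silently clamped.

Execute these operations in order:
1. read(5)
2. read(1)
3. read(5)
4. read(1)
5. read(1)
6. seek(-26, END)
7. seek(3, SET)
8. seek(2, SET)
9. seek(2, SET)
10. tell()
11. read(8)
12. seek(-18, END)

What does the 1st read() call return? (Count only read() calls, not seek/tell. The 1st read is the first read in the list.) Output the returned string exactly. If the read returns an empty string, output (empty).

After 1 (read(5)): returned 'DBOCW', offset=5
After 2 (read(1)): returned 'U', offset=6
After 3 (read(5)): returned 'NEI34', offset=11
After 4 (read(1)): returned 'F', offset=12
After 5 (read(1)): returned 'A', offset=13
After 6 (seek(-26, END)): offset=2
After 7 (seek(3, SET)): offset=3
After 8 (seek(2, SET)): offset=2
After 9 (seek(2, SET)): offset=2
After 10 (tell()): offset=2
After 11 (read(8)): returned 'OCWUNEI3', offset=10
After 12 (seek(-18, END)): offset=10

Answer: DBOCW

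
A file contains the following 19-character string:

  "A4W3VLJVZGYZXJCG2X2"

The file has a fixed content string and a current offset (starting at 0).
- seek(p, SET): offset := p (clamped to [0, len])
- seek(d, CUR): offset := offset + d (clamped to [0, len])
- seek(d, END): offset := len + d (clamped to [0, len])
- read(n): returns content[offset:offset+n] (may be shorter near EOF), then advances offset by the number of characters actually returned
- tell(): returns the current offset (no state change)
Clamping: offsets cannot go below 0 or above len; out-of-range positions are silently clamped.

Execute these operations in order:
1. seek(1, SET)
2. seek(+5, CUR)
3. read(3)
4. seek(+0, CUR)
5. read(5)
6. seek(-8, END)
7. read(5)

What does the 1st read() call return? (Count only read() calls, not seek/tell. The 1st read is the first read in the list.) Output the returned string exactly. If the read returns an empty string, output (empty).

After 1 (seek(1, SET)): offset=1
After 2 (seek(+5, CUR)): offset=6
After 3 (read(3)): returned 'JVZ', offset=9
After 4 (seek(+0, CUR)): offset=9
After 5 (read(5)): returned 'GYZXJ', offset=14
After 6 (seek(-8, END)): offset=11
After 7 (read(5)): returned 'ZXJCG', offset=16

Answer: JVZ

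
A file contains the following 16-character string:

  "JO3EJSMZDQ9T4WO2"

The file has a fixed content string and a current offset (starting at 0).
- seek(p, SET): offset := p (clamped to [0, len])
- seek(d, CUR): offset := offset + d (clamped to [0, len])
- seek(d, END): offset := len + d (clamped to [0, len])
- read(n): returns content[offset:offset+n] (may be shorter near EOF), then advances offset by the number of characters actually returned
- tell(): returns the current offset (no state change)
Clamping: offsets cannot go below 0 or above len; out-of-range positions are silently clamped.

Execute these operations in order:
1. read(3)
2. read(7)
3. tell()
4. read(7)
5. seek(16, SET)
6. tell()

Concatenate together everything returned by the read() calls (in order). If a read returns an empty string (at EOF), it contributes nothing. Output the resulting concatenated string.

Answer: JO3EJSMZDQ9T4WO2

Derivation:
After 1 (read(3)): returned 'JO3', offset=3
After 2 (read(7)): returned 'EJSMZDQ', offset=10
After 3 (tell()): offset=10
After 4 (read(7)): returned '9T4WO2', offset=16
After 5 (seek(16, SET)): offset=16
After 6 (tell()): offset=16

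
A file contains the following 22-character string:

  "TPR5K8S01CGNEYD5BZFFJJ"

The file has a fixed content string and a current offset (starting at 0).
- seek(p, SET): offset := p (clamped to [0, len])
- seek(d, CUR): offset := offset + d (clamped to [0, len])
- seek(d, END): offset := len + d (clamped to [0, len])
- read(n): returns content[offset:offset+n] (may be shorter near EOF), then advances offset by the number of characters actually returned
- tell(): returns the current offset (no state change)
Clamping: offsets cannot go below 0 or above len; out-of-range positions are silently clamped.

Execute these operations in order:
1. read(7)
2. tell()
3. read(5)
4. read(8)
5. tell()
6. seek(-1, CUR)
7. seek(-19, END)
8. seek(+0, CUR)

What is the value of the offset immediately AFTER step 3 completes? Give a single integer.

After 1 (read(7)): returned 'TPR5K8S', offset=7
After 2 (tell()): offset=7
After 3 (read(5)): returned '01CGN', offset=12

Answer: 12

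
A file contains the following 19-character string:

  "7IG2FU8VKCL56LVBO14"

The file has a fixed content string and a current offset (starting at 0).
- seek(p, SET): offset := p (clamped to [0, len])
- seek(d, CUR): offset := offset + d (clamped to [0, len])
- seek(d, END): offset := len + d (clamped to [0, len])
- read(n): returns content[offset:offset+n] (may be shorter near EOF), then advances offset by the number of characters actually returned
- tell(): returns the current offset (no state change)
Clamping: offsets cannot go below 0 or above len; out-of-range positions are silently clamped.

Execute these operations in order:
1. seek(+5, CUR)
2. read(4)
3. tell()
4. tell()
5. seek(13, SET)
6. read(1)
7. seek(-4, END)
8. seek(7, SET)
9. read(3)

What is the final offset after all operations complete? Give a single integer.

Answer: 10

Derivation:
After 1 (seek(+5, CUR)): offset=5
After 2 (read(4)): returned 'U8VK', offset=9
After 3 (tell()): offset=9
After 4 (tell()): offset=9
After 5 (seek(13, SET)): offset=13
After 6 (read(1)): returned 'L', offset=14
After 7 (seek(-4, END)): offset=15
After 8 (seek(7, SET)): offset=7
After 9 (read(3)): returned 'VKC', offset=10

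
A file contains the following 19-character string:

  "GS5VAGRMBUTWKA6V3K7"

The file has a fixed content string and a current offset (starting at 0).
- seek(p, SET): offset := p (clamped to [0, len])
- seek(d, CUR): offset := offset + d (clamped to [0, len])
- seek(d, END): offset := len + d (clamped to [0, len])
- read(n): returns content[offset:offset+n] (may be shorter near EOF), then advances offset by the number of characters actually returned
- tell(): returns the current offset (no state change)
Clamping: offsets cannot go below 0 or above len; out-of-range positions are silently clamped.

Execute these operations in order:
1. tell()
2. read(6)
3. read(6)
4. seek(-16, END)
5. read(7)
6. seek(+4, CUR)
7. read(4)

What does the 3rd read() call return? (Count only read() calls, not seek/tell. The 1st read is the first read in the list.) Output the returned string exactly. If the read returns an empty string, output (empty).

After 1 (tell()): offset=0
After 2 (read(6)): returned 'GS5VAG', offset=6
After 3 (read(6)): returned 'RMBUTW', offset=12
After 4 (seek(-16, END)): offset=3
After 5 (read(7)): returned 'VAGRMBU', offset=10
After 6 (seek(+4, CUR)): offset=14
After 7 (read(4)): returned '6V3K', offset=18

Answer: VAGRMBU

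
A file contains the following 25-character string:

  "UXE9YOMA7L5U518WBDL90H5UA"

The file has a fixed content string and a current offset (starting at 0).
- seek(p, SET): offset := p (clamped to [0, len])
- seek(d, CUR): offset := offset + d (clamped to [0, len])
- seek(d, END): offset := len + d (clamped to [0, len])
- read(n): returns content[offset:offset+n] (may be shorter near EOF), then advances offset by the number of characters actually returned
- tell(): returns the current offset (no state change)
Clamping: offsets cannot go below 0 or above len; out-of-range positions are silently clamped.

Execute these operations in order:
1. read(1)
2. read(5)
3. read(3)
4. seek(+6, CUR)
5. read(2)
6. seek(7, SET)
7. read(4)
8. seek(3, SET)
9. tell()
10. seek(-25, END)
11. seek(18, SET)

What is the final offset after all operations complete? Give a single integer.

Answer: 18

Derivation:
After 1 (read(1)): returned 'U', offset=1
After 2 (read(5)): returned 'XE9YO', offset=6
After 3 (read(3)): returned 'MA7', offset=9
After 4 (seek(+6, CUR)): offset=15
After 5 (read(2)): returned 'WB', offset=17
After 6 (seek(7, SET)): offset=7
After 7 (read(4)): returned 'A7L5', offset=11
After 8 (seek(3, SET)): offset=3
After 9 (tell()): offset=3
After 10 (seek(-25, END)): offset=0
After 11 (seek(18, SET)): offset=18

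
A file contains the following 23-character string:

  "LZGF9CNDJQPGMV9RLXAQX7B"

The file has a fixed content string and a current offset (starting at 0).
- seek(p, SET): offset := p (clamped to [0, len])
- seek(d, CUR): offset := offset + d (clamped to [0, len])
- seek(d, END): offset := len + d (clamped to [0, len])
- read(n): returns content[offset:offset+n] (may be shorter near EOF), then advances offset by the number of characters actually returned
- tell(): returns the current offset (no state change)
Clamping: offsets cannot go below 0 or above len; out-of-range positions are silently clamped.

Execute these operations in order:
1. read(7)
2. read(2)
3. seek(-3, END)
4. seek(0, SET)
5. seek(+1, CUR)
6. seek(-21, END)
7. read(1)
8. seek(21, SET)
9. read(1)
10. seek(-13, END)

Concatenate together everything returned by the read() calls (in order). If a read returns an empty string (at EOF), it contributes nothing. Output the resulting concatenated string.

Answer: LZGF9CNDJG7

Derivation:
After 1 (read(7)): returned 'LZGF9CN', offset=7
After 2 (read(2)): returned 'DJ', offset=9
After 3 (seek(-3, END)): offset=20
After 4 (seek(0, SET)): offset=0
After 5 (seek(+1, CUR)): offset=1
After 6 (seek(-21, END)): offset=2
After 7 (read(1)): returned 'G', offset=3
After 8 (seek(21, SET)): offset=21
After 9 (read(1)): returned '7', offset=22
After 10 (seek(-13, END)): offset=10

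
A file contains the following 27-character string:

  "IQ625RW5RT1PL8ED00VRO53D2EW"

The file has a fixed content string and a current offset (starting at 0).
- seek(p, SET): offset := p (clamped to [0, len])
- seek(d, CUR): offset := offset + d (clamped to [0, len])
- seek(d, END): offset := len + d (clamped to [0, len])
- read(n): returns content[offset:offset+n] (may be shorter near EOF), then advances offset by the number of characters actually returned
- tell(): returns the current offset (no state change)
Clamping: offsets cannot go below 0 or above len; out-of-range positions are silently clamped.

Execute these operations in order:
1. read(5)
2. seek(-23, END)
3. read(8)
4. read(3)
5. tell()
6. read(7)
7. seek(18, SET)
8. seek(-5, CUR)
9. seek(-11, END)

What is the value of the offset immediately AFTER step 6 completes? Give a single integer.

Answer: 22

Derivation:
After 1 (read(5)): returned 'IQ625', offset=5
After 2 (seek(-23, END)): offset=4
After 3 (read(8)): returned '5RW5RT1P', offset=12
After 4 (read(3)): returned 'L8E', offset=15
After 5 (tell()): offset=15
After 6 (read(7)): returned 'D00VRO5', offset=22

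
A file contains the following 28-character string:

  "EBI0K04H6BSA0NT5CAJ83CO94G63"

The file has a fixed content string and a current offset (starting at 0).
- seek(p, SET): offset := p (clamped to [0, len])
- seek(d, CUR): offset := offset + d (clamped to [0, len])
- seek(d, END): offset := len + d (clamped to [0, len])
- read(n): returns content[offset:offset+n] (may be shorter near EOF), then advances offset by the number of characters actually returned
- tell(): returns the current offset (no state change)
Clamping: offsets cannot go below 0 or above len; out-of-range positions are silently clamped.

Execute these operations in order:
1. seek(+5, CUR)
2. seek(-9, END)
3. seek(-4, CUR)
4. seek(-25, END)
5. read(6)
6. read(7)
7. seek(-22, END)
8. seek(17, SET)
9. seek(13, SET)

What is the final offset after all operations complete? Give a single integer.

After 1 (seek(+5, CUR)): offset=5
After 2 (seek(-9, END)): offset=19
After 3 (seek(-4, CUR)): offset=15
After 4 (seek(-25, END)): offset=3
After 5 (read(6)): returned '0K04H6', offset=9
After 6 (read(7)): returned 'BSA0NT5', offset=16
After 7 (seek(-22, END)): offset=6
After 8 (seek(17, SET)): offset=17
After 9 (seek(13, SET)): offset=13

Answer: 13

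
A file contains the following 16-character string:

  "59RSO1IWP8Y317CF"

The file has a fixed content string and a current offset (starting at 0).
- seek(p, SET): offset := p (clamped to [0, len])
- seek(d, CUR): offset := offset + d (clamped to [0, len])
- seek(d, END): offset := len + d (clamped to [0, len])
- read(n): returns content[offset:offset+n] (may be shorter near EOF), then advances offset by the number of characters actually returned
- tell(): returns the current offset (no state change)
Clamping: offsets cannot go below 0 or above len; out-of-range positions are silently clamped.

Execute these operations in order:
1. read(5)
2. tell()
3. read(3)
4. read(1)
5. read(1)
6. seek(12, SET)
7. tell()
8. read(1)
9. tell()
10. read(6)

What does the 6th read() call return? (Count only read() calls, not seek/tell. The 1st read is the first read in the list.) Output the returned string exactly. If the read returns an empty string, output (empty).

Answer: 7CF

Derivation:
After 1 (read(5)): returned '59RSO', offset=5
After 2 (tell()): offset=5
After 3 (read(3)): returned '1IW', offset=8
After 4 (read(1)): returned 'P', offset=9
After 5 (read(1)): returned '8', offset=10
After 6 (seek(12, SET)): offset=12
After 7 (tell()): offset=12
After 8 (read(1)): returned '1', offset=13
After 9 (tell()): offset=13
After 10 (read(6)): returned '7CF', offset=16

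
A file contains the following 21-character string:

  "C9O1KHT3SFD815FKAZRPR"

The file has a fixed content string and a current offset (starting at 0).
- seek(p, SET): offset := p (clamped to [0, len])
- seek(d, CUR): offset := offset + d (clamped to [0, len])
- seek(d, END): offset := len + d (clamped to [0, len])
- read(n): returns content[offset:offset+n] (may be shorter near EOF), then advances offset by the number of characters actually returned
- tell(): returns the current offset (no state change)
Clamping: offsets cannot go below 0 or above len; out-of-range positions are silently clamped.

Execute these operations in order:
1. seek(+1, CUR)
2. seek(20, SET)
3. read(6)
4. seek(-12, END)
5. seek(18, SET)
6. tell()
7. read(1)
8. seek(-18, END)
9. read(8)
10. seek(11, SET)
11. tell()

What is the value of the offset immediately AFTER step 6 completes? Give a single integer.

Answer: 18

Derivation:
After 1 (seek(+1, CUR)): offset=1
After 2 (seek(20, SET)): offset=20
After 3 (read(6)): returned 'R', offset=21
After 4 (seek(-12, END)): offset=9
After 5 (seek(18, SET)): offset=18
After 6 (tell()): offset=18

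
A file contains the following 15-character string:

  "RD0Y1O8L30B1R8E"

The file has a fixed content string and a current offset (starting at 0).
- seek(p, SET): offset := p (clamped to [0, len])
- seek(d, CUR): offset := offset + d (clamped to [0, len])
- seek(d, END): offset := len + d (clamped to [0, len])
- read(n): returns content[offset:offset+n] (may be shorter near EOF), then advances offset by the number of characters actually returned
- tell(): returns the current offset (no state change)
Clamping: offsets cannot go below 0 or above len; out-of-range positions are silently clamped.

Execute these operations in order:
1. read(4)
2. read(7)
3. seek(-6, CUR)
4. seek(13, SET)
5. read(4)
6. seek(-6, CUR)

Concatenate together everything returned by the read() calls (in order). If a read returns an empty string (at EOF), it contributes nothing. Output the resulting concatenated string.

After 1 (read(4)): returned 'RD0Y', offset=4
After 2 (read(7)): returned '1O8L30B', offset=11
After 3 (seek(-6, CUR)): offset=5
After 4 (seek(13, SET)): offset=13
After 5 (read(4)): returned '8E', offset=15
After 6 (seek(-6, CUR)): offset=9

Answer: RD0Y1O8L30B8E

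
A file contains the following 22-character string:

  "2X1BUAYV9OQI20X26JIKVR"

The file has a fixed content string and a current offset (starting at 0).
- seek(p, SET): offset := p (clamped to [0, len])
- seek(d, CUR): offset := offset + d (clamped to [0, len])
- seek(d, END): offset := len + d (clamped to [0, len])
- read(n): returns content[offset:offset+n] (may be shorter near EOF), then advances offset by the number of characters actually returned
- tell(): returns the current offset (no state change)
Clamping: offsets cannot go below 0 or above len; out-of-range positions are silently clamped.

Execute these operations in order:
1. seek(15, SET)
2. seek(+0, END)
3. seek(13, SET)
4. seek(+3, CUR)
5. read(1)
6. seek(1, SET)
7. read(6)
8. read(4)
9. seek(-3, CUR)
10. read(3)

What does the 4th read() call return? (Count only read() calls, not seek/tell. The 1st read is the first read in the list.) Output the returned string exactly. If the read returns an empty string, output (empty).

After 1 (seek(15, SET)): offset=15
After 2 (seek(+0, END)): offset=22
After 3 (seek(13, SET)): offset=13
After 4 (seek(+3, CUR)): offset=16
After 5 (read(1)): returned '6', offset=17
After 6 (seek(1, SET)): offset=1
After 7 (read(6)): returned 'X1BUAY', offset=7
After 8 (read(4)): returned 'V9OQ', offset=11
After 9 (seek(-3, CUR)): offset=8
After 10 (read(3)): returned '9OQ', offset=11

Answer: 9OQ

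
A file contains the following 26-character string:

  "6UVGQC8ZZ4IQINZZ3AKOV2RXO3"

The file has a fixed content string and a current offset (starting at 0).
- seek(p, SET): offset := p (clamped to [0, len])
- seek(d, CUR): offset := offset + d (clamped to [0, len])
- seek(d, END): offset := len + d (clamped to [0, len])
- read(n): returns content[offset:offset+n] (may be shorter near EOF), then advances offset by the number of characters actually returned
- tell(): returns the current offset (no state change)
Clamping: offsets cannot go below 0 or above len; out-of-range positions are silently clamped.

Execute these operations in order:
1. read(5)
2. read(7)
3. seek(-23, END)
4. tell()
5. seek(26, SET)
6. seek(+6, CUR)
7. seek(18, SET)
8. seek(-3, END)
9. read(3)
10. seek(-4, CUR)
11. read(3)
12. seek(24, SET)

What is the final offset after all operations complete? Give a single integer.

After 1 (read(5)): returned '6UVGQ', offset=5
After 2 (read(7)): returned 'C8ZZ4IQ', offset=12
After 3 (seek(-23, END)): offset=3
After 4 (tell()): offset=3
After 5 (seek(26, SET)): offset=26
After 6 (seek(+6, CUR)): offset=26
After 7 (seek(18, SET)): offset=18
After 8 (seek(-3, END)): offset=23
After 9 (read(3)): returned 'XO3', offset=26
After 10 (seek(-4, CUR)): offset=22
After 11 (read(3)): returned 'RXO', offset=25
After 12 (seek(24, SET)): offset=24

Answer: 24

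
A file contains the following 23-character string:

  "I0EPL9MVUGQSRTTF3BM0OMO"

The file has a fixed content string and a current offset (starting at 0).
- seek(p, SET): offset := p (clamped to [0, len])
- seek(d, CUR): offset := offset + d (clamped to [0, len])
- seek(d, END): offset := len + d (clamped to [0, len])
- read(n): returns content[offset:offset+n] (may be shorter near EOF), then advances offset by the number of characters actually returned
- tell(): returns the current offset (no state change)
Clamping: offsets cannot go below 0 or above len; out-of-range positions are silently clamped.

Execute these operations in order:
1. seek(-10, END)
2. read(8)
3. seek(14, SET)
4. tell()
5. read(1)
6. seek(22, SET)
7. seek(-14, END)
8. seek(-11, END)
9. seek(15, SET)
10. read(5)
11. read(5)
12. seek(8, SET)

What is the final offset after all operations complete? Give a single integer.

Answer: 8

Derivation:
After 1 (seek(-10, END)): offset=13
After 2 (read(8)): returned 'TTF3BM0O', offset=21
After 3 (seek(14, SET)): offset=14
After 4 (tell()): offset=14
After 5 (read(1)): returned 'T', offset=15
After 6 (seek(22, SET)): offset=22
After 7 (seek(-14, END)): offset=9
After 8 (seek(-11, END)): offset=12
After 9 (seek(15, SET)): offset=15
After 10 (read(5)): returned 'F3BM0', offset=20
After 11 (read(5)): returned 'OMO', offset=23
After 12 (seek(8, SET)): offset=8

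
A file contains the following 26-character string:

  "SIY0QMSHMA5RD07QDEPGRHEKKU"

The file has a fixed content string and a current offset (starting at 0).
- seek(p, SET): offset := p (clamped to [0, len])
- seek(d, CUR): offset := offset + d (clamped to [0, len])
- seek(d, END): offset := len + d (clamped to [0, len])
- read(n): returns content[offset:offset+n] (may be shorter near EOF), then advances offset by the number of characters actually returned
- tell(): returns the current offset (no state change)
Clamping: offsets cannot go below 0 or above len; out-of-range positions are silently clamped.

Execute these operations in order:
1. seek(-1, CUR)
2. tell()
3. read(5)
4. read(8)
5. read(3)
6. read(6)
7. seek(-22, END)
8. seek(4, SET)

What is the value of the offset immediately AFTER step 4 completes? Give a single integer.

After 1 (seek(-1, CUR)): offset=0
After 2 (tell()): offset=0
After 3 (read(5)): returned 'SIY0Q', offset=5
After 4 (read(8)): returned 'MSHMA5RD', offset=13

Answer: 13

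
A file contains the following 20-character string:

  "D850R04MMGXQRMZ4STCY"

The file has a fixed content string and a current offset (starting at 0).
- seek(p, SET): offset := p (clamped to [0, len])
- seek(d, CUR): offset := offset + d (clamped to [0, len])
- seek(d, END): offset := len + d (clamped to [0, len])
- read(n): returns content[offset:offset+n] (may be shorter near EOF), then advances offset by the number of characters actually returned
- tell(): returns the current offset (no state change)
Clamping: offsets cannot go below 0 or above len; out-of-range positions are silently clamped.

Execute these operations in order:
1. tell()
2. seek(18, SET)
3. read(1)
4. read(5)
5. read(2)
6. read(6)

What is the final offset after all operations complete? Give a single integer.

After 1 (tell()): offset=0
After 2 (seek(18, SET)): offset=18
After 3 (read(1)): returned 'C', offset=19
After 4 (read(5)): returned 'Y', offset=20
After 5 (read(2)): returned '', offset=20
After 6 (read(6)): returned '', offset=20

Answer: 20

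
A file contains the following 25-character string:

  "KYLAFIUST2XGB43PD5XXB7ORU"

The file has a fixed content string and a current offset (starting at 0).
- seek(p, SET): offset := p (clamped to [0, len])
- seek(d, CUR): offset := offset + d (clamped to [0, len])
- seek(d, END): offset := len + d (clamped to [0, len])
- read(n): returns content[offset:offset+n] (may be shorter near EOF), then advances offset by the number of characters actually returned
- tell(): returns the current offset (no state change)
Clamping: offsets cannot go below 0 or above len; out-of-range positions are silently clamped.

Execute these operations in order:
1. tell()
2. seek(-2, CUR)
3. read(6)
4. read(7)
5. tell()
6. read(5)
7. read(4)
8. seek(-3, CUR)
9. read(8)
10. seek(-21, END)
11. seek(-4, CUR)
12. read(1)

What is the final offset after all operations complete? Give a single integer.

Answer: 1

Derivation:
After 1 (tell()): offset=0
After 2 (seek(-2, CUR)): offset=0
After 3 (read(6)): returned 'KYLAFI', offset=6
After 4 (read(7)): returned 'UST2XGB', offset=13
After 5 (tell()): offset=13
After 6 (read(5)): returned '43PD5', offset=18
After 7 (read(4)): returned 'XXB7', offset=22
After 8 (seek(-3, CUR)): offset=19
After 9 (read(8)): returned 'XB7ORU', offset=25
After 10 (seek(-21, END)): offset=4
After 11 (seek(-4, CUR)): offset=0
After 12 (read(1)): returned 'K', offset=1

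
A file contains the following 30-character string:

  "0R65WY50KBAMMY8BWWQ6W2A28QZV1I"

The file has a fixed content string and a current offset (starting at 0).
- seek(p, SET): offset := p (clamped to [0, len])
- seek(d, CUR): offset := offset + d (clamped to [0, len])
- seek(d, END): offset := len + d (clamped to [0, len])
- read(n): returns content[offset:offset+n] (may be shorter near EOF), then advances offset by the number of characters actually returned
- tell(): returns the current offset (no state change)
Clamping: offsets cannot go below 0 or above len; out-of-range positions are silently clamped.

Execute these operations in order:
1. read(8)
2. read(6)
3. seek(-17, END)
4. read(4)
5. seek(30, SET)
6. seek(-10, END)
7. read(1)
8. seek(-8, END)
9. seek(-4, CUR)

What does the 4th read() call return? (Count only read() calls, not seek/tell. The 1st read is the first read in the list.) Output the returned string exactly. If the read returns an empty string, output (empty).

Answer: W

Derivation:
After 1 (read(8)): returned '0R65WY50', offset=8
After 2 (read(6)): returned 'KBAMMY', offset=14
After 3 (seek(-17, END)): offset=13
After 4 (read(4)): returned 'Y8BW', offset=17
After 5 (seek(30, SET)): offset=30
After 6 (seek(-10, END)): offset=20
After 7 (read(1)): returned 'W', offset=21
After 8 (seek(-8, END)): offset=22
After 9 (seek(-4, CUR)): offset=18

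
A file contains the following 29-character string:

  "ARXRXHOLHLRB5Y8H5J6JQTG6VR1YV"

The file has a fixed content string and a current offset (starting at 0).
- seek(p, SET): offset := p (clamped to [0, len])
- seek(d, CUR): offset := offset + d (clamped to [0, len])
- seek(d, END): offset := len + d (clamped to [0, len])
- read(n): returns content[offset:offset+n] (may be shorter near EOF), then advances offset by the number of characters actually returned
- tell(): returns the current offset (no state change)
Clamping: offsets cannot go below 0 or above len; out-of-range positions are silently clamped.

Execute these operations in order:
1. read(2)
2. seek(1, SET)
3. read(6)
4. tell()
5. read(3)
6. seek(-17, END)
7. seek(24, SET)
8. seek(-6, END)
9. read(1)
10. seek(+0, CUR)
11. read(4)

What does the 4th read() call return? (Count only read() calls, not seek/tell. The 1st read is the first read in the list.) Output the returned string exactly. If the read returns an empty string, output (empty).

Answer: 6

Derivation:
After 1 (read(2)): returned 'AR', offset=2
After 2 (seek(1, SET)): offset=1
After 3 (read(6)): returned 'RXRXHO', offset=7
After 4 (tell()): offset=7
After 5 (read(3)): returned 'LHL', offset=10
After 6 (seek(-17, END)): offset=12
After 7 (seek(24, SET)): offset=24
After 8 (seek(-6, END)): offset=23
After 9 (read(1)): returned '6', offset=24
After 10 (seek(+0, CUR)): offset=24
After 11 (read(4)): returned 'VR1Y', offset=28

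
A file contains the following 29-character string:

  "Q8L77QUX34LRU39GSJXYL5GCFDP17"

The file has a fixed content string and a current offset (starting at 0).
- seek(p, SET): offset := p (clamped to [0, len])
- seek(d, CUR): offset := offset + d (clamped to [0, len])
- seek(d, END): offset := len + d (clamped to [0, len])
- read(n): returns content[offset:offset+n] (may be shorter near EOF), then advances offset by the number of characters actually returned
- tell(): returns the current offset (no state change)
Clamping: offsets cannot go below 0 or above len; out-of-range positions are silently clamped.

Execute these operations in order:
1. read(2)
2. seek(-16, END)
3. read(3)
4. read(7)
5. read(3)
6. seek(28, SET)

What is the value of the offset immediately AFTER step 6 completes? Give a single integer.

Answer: 28

Derivation:
After 1 (read(2)): returned 'Q8', offset=2
After 2 (seek(-16, END)): offset=13
After 3 (read(3)): returned '39G', offset=16
After 4 (read(7)): returned 'SJXYL5G', offset=23
After 5 (read(3)): returned 'CFD', offset=26
After 6 (seek(28, SET)): offset=28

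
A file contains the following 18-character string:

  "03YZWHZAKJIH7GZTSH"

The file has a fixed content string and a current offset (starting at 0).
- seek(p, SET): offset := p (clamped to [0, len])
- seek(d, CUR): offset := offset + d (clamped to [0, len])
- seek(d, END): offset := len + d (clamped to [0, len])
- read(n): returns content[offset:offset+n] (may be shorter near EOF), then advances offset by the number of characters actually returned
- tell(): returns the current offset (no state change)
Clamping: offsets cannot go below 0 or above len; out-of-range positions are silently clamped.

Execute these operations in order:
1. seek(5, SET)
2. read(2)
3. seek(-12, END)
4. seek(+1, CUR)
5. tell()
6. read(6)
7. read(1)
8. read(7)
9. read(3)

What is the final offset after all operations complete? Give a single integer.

After 1 (seek(5, SET)): offset=5
After 2 (read(2)): returned 'HZ', offset=7
After 3 (seek(-12, END)): offset=6
After 4 (seek(+1, CUR)): offset=7
After 5 (tell()): offset=7
After 6 (read(6)): returned 'AKJIH7', offset=13
After 7 (read(1)): returned 'G', offset=14
After 8 (read(7)): returned 'ZTSH', offset=18
After 9 (read(3)): returned '', offset=18

Answer: 18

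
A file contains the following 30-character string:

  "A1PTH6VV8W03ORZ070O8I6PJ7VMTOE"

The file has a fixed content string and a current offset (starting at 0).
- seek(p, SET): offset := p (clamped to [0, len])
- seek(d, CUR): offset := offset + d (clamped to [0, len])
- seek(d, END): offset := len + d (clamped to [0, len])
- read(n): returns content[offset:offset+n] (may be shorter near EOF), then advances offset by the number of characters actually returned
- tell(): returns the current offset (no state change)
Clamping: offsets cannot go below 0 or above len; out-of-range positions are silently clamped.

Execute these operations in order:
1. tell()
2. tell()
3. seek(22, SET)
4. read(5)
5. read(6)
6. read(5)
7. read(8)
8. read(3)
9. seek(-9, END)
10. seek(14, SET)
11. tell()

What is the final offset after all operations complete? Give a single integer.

Answer: 14

Derivation:
After 1 (tell()): offset=0
After 2 (tell()): offset=0
After 3 (seek(22, SET)): offset=22
After 4 (read(5)): returned 'PJ7VM', offset=27
After 5 (read(6)): returned 'TOE', offset=30
After 6 (read(5)): returned '', offset=30
After 7 (read(8)): returned '', offset=30
After 8 (read(3)): returned '', offset=30
After 9 (seek(-9, END)): offset=21
After 10 (seek(14, SET)): offset=14
After 11 (tell()): offset=14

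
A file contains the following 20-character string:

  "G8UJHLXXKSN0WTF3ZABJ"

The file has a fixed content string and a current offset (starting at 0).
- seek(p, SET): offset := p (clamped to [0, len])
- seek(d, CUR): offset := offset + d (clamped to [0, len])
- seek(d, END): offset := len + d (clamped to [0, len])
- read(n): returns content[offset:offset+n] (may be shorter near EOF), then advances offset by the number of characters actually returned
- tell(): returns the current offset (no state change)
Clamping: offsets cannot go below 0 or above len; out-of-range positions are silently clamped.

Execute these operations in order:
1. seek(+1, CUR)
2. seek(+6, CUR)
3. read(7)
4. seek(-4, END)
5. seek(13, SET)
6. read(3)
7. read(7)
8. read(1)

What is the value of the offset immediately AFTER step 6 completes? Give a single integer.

Answer: 16

Derivation:
After 1 (seek(+1, CUR)): offset=1
After 2 (seek(+6, CUR)): offset=7
After 3 (read(7)): returned 'XKSN0WT', offset=14
After 4 (seek(-4, END)): offset=16
After 5 (seek(13, SET)): offset=13
After 6 (read(3)): returned 'TF3', offset=16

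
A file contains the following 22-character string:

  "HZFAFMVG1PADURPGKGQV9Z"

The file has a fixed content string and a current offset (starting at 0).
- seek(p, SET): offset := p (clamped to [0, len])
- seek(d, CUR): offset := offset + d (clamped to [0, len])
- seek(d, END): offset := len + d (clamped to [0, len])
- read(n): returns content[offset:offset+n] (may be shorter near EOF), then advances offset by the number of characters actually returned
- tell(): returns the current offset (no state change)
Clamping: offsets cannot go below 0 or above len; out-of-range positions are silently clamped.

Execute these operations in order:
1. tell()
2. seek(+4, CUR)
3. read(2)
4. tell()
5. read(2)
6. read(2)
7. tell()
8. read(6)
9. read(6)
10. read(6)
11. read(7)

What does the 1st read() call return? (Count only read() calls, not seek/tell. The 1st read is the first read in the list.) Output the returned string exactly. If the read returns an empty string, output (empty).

Answer: FM

Derivation:
After 1 (tell()): offset=0
After 2 (seek(+4, CUR)): offset=4
After 3 (read(2)): returned 'FM', offset=6
After 4 (tell()): offset=6
After 5 (read(2)): returned 'VG', offset=8
After 6 (read(2)): returned '1P', offset=10
After 7 (tell()): offset=10
After 8 (read(6)): returned 'ADURPG', offset=16
After 9 (read(6)): returned 'KGQV9Z', offset=22
After 10 (read(6)): returned '', offset=22
After 11 (read(7)): returned '', offset=22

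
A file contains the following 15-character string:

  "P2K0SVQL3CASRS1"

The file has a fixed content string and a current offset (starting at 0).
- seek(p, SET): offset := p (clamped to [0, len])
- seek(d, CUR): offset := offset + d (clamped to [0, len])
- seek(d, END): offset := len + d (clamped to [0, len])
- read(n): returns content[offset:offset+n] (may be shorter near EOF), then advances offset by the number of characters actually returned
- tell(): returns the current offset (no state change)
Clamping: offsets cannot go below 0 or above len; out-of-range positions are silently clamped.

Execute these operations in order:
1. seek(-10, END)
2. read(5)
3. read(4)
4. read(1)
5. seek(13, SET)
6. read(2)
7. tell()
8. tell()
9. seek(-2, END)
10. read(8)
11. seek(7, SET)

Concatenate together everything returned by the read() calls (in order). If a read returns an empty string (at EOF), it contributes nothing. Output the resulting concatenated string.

Answer: VQL3CASRS1S1S1

Derivation:
After 1 (seek(-10, END)): offset=5
After 2 (read(5)): returned 'VQL3C', offset=10
After 3 (read(4)): returned 'ASRS', offset=14
After 4 (read(1)): returned '1', offset=15
After 5 (seek(13, SET)): offset=13
After 6 (read(2)): returned 'S1', offset=15
After 7 (tell()): offset=15
After 8 (tell()): offset=15
After 9 (seek(-2, END)): offset=13
After 10 (read(8)): returned 'S1', offset=15
After 11 (seek(7, SET)): offset=7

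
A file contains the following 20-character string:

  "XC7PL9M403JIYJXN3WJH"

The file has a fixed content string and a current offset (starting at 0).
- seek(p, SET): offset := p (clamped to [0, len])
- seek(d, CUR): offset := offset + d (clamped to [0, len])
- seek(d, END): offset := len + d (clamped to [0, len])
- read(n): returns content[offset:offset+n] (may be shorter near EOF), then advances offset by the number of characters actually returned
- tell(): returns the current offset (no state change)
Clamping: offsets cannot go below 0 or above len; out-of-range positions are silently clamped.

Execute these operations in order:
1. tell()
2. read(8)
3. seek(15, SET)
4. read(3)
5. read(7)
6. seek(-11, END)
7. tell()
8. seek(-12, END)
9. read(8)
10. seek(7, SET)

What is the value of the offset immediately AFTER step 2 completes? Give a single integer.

Answer: 8

Derivation:
After 1 (tell()): offset=0
After 2 (read(8)): returned 'XC7PL9M4', offset=8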